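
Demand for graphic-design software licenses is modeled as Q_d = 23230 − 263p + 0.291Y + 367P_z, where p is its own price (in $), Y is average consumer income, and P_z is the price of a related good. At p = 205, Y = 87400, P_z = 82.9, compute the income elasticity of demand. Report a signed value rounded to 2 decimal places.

1.01

At the given values, Q_d = 23230 − 263(205) + 0.291(87400) + 367(82.9) = 25172.7.
∂Q_d/∂Y = 0.291.
E = (0.291) × (87400/25172.7) = 1.0103…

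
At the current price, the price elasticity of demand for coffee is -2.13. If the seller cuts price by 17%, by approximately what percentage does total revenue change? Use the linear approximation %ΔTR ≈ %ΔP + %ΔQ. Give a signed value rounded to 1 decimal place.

+19.2%

%ΔQ ≈ Ed × %ΔP = (-2.13) × (-17%) = +36.2100%
%ΔTR ≈ %ΔP + %ΔQ = (-17%) + (+36.2100%) = +19.2100%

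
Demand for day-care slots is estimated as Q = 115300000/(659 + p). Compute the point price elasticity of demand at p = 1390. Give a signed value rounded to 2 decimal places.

-0.68

dQ/dp = −115300000/(659 + p)² = -27.4628. At p = 1390, Q = 56271.4.
Ed = (dQ/dp)·(p/Q) = (-27.4628) × (1390/56271.4) = -0.6783…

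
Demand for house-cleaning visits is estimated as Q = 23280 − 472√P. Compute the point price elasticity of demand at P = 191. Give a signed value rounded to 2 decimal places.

dQ/dP = −472/(2√P) = -17.0764. At P = 191, Q = 16756.8.
Ed = (dQ/dP)·(P/Q) = (-17.0764) × (191/16756.8) = -0.1946…

-0.19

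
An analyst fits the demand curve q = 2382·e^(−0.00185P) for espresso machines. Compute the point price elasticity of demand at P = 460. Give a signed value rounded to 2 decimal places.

dq/dP = −0.00185·q = -1.88161. At P = 460, q = 1017.08.
Ed = (dq/dP)·(P/q) = (-1.88161) × (460/1017.08) = -0.851

-0.85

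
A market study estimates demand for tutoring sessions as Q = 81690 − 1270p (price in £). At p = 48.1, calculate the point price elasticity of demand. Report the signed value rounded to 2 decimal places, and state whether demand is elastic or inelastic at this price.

dQ/dp = −1270. At p = 48.1, Q = 81690 − 1270(48.1) = 20603.
Ed = (dQ/dp)·(p/Q) = −1270 × (48.1/20603) = -2.9649…
|Ed| = 2.96 > 1, so demand is elastic.

-2.96; elastic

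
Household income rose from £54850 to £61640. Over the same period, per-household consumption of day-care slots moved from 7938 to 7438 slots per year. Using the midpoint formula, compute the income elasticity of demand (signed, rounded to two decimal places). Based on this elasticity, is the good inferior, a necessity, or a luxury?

%ΔQ = (7438 − 7938)/[( 7938 + 7438)/2] = -500/7688 = -0.065036…
%ΔIncome = (61640 − 54850)/[( 54850 + 61640)/2] = 6790/58245 = 0.116576…
E_income = (-500/7688) / (6790/58245) = -0.5578…
E_income < 0 ⇒ inferior good.

-0.56; inferior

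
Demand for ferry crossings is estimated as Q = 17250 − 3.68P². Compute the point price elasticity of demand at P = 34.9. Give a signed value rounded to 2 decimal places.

dQ/dP = −2·3.68·P = -256.864. At P = 34.9, Q = 12767.7232.
Ed = (dQ/dP)·(P/Q) = (-256.864) × (34.9/12767.7232) = -0.7021…

-0.70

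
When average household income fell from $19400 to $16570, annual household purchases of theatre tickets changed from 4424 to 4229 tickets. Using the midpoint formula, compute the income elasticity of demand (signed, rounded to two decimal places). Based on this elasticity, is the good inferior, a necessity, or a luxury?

%ΔQ = (4229 − 4424)/[( 4424 + 4229)/2] = -195/4326.5 = -0.045071…
%ΔIncome = (16570 − 19400)/[( 19400 + 16570)/2] = -2830/17985 = -0.157353…
E_income = (-195/4326.5) / (-2830/17985) = 0.2864…
0 < E_income < 1 ⇒ normal good, necessity.

0.29; necessity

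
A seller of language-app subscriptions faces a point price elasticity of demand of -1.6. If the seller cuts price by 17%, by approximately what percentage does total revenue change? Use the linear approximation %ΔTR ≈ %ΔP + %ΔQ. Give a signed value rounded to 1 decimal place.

%ΔQ ≈ Ed × %ΔP = (-1.6) × (-17%) = +27.2000%
%ΔTR ≈ %ΔP + %ΔQ = (-17%) + (+27.2000%) = +10.2000%

+10.2%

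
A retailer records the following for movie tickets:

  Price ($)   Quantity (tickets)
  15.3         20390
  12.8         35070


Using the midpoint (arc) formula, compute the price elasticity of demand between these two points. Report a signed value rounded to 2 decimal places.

-2.98

%ΔQ = (35070 − 20390) / [(20390 + 35070)/2] = 14680/27730 = 0.529390…
%ΔP = (12.8 − 15.3) / [(15.3 + 12.8)/2] = -2.5/14.05 = -0.177935…
Arc Ed = %ΔQ / %ΔP = (14680/27730) / (-2.5/14.05) = -2.9751…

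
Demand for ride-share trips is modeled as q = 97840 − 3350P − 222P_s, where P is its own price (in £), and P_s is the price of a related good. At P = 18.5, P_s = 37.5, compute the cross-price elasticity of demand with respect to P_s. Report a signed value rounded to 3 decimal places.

At the given values, q = 97840 − 3350(18.5) − 222(37.5) = 27540.
∂q/∂P_s = -222.
E = (-222) × (37.5/27540) = -0.30228…

-0.302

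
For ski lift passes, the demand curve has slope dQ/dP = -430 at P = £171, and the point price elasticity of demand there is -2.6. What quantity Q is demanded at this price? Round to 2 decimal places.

Ed = (dQ/dP)·(P/Q) ⇒ Q = (dQ/dP)·P/Ed = (-430)·171/(-2.6) = 28280.7692…

28280.77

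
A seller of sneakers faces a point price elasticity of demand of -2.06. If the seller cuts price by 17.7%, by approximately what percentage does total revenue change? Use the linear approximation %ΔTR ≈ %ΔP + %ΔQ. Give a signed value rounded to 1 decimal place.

+18.8%

%ΔQ ≈ Ed × %ΔP = (-2.06) × (-17.7%) = +36.4620%
%ΔTR ≈ %ΔP + %ΔQ = (-17.7%) + (+36.4620%) = +18.7620%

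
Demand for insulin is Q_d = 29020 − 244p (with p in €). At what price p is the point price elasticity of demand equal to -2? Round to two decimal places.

79.29

Ed = −244p/(29020 − 244p). Set this equal to -2:
244p = 2·(29020 − 244p) ⇒ 244p(1 + 2) = 2·29020
p = 2·29020 / (244·3) = 79.2896…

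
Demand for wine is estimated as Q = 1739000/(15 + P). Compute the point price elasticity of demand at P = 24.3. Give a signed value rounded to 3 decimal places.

dQ/dP = −1739000/(15 + P)² = -1125.94. At P = 24.3, Q = 44249.4.
Ed = (dQ/dP)·(P/Q) = (-1125.94) × (24.3/44249.4) = -0.61832…

-0.618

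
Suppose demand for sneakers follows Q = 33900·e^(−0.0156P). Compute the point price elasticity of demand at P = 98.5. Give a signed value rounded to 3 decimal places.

-1.537

dQ/dP = −0.0156·Q = -113.759. At P = 98.5, Q = 7292.27.
Ed = (dQ/dP)·(P/Q) = (-113.759) × (98.5/7292.27) = -1.5366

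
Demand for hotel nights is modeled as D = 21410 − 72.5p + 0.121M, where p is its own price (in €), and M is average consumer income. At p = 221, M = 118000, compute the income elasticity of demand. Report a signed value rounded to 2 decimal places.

At the given values, D = 21410 − 72.5(221) + 0.121(118000) = 19665.5.
∂D/∂M = 0.121.
E = (0.121) × (118000/19665.5) = 0.7260…

0.73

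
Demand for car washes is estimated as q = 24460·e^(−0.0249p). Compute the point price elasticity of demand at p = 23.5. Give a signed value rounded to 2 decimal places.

-0.59

dq/dp = −0.0249·q = -339.257. At p = 23.5, q = 13624.8.
Ed = (dq/dp)·(p/q) = (-339.257) × (23.5/13624.8) = -0.5851…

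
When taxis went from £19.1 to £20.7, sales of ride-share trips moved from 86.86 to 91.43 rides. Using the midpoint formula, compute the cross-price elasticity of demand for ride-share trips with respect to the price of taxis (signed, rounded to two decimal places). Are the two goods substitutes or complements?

%ΔQ_{ride-share trips} = (91.43 − 86.86)/avg = 4.57/89.145 = 0.051264…
%ΔP_{taxis} = (20.7 − 19.1)/avg = 1.6/19.9 = 0.080402…
E_cross = (4.57/89.145) / (1.6/19.9) = 0.6376…
E_cross > 0 ⇒ the goods are substitutes.

0.64; substitutes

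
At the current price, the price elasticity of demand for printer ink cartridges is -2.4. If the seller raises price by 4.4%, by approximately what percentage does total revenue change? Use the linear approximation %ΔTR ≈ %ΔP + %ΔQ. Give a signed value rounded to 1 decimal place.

%ΔQ ≈ Ed × %ΔP = (-2.4) × (+4.4%) = -10.5600%
%ΔTR ≈ %ΔP + %ΔQ = (+4.4%) + (-10.5600%) = -6.1600%

-6.2%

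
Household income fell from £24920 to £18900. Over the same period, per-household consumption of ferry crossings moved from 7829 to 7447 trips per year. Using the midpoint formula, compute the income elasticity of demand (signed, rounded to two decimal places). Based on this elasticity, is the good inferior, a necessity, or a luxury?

0.18; necessity

%ΔQ = (7447 − 7829)/[( 7829 + 7447)/2] = -382/7638 = -0.050013…
%ΔIncome = (18900 − 24920)/[( 24920 + 18900)/2] = -6020/21910 = -0.274760…
E_income = (-382/7638) / (-6020/21910) = 0.1820…
0 < E_income < 1 ⇒ normal good, necessity.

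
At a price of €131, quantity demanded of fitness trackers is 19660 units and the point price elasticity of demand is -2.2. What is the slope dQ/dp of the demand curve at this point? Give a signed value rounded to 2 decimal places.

-330.17

Ed = (dQ/dp)·(p/Q) ⇒ dQ/dp = Ed·Q/p = (-2.2)·19660/131 = -330.1679…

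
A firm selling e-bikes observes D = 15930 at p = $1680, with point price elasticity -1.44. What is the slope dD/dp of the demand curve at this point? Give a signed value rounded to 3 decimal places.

-13.654

Ed = (dD/dp)·(p/D) ⇒ dD/dp = Ed·D/p = (-1.44)·15930/1680 = -13.65428…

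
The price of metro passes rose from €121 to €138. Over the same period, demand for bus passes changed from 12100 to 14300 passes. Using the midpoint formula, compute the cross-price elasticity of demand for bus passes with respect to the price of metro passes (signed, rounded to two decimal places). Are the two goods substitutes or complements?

1.27; substitutes

%ΔQ_{bus passes} = (14300 − 12100)/avg = 2200/13200 = 0.166666…
%ΔP_{metro passes} = (138 − 121)/avg = 17/129.5 = 0.131274…
E_cross = (2200/13200) / (17/129.5) = 1.2696…
E_cross > 0 ⇒ the goods are substitutes.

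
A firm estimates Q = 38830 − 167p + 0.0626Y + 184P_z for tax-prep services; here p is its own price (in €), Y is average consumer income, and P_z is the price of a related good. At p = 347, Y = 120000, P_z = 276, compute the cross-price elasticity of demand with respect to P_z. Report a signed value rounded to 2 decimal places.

At the given values, Q = 38830 − 167(347) + 0.0626(120000) + 184(276) = 39177.
∂Q/∂P_z = 184.
E = (184) × (276/39177) = 1.2962…

1.30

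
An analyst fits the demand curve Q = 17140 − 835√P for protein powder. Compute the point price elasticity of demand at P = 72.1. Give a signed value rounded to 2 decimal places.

dQ/dP = −835/(2√P) = -49.1687. At P = 72.1, Q = 10049.9.
Ed = (dQ/dP)·(P/Q) = (-49.1687) × (72.1/10049.9) = -0.3527…

-0.35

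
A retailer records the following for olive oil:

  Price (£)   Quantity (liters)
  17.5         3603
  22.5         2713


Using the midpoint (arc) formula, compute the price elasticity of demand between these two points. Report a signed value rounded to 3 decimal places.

%ΔQ = (2713 − 3603) / [(3603 + 2713)/2] = -890/3158 = -0.281823…
%ΔP = (22.5 − 17.5) / [(17.5 + 22.5)/2] = 5/20 = 0.25
Arc Ed = %ΔQ / %ΔP = (-890/3158) / (5/20) = -1.12729…

-1.127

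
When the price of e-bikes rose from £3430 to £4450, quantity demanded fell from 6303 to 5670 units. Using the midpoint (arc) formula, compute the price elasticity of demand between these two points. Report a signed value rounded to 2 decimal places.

-0.41

%ΔQ = (5670 − 6303) / [(6303 + 5670)/2] = -633/5986.5 = -0.105737…
%ΔP = (4450 − 3430) / [(3430 + 4450)/2] = 1020/3940 = 0.258883…
Arc Ed = %ΔQ / %ΔP = (-633/5986.5) / (1020/3940) = -0.4084…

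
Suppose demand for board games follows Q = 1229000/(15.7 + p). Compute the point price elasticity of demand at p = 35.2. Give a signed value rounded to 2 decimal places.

-0.69

dQ/dp = −1229000/(15.7 + p)² = -474.369. At p = 35.2, Q = 24145.4.
Ed = (dQ/dp)·(p/Q) = (-474.369) × (35.2/24145.4) = -0.6915…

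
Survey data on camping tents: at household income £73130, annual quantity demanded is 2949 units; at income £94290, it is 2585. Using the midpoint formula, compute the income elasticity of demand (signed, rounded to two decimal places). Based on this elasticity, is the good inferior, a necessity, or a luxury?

-0.52; inferior

%ΔQ = (2585 − 2949)/[( 2949 + 2585)/2] = -364/2767 = -0.131550…
%ΔIncome = (94290 − 73130)/[( 73130 + 94290)/2] = 21160/83710 = 0.252777…
E_income = (-364/2767) / (21160/83710) = -0.5204…
E_income < 0 ⇒ inferior good.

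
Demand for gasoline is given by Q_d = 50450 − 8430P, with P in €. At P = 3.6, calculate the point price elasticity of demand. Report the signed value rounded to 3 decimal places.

-1.510

dQ_d/dP = −8430. At P = 3.6, Q_d = 50450 − 8430(3.6) = 20102.
Ed = (dQ_d/dP)·(P/Q_d) = −8430 × (3.6/20102) = -1.50970…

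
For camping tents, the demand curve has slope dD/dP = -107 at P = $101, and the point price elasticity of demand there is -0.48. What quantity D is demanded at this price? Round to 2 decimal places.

Ed = (dD/dP)·(P/D) ⇒ D = (dD/dP)·P/Ed = (-107)·101/(-0.48) = 22514.5833…

22514.58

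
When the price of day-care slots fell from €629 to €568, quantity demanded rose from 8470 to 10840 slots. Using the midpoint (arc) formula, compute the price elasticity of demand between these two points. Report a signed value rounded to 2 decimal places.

-2.41

%ΔQ = (10840 − 8470) / [(8470 + 10840)/2] = 2370/9655 = 0.245468…
%ΔP = (568 − 629) / [(629 + 568)/2] = -61/598.5 = -0.101921…
Arc Ed = %ΔQ / %ΔP = (2370/9655) / (-61/598.5) = -2.4084…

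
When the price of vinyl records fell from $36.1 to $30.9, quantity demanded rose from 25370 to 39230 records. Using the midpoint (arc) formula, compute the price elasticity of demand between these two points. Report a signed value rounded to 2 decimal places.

%ΔQ = (39230 − 25370) / [(25370 + 39230)/2] = 13860/32300 = 0.429102…
%ΔP = (30.9 − 36.1) / [(36.1 + 30.9)/2] = -5.2/33.5 = -0.155223…
Arc Ed = %ΔQ / %ΔP = (13860/32300) / (-5.2/33.5) = -2.7644…

-2.76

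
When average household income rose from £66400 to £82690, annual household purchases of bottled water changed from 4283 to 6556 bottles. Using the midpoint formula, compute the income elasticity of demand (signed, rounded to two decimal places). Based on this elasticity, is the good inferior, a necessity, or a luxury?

%ΔQ = (6556 − 4283)/[( 4283 + 6556)/2] = 2273/5419.5 = 0.419411…
%ΔIncome = (82690 − 66400)/[( 66400 + 82690)/2] = 16290/74545 = 0.218525…
E_income = (2273/5419.5) / (16290/74545) = 1.9192…
E_income > 1 ⇒ normal good, luxury.

1.92; luxury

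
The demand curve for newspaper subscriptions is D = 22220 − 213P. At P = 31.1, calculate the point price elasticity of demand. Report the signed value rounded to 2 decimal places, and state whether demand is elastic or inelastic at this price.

-0.42; inelastic

dD/dP = −213. At P = 31.1, D = 22220 − 213(31.1) = 15595.7.
Ed = (dD/dP)·(P/D) = −213 × (31.1/15595.7) = -0.4247…
|Ed| = 0.42 < 1, so demand is inelastic.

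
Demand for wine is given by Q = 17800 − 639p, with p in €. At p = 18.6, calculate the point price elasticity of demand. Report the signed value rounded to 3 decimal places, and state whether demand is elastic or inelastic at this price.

dQ/dp = −639. At p = 18.6, Q = 17800 − 639(18.6) = 5914.6.
Ed = (dQ/dp)·(p/Q) = −639 × (18.6/5914.6) = -2.00950…
|Ed| = 2.010 > 1, so demand is elastic.

-2.010; elastic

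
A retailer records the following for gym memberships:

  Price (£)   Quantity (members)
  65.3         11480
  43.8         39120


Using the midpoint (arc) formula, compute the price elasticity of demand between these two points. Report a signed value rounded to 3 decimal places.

%ΔQ = (39120 − 11480) / [(11480 + 39120)/2] = 27640/25300 = 1.092490…
%ΔP = (43.8 − 65.3) / [(65.3 + 43.8)/2] = -21.5/54.55 = -0.394133…
Arc Ed = %ΔQ / %ΔP = (27640/25300) / (-21.5/54.55) = -2.77187…

-2.772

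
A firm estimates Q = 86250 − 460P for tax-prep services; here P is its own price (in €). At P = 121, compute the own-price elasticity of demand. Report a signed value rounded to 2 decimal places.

-1.82

At the given values, Q = 86250 − 460(121) = 30590.
∂Q/∂P = −460.
E = (-460) × (121/30590) = -1.8195…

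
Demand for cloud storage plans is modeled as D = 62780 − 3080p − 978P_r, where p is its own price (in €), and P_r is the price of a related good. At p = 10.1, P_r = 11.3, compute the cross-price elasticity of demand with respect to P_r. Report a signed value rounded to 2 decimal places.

At the given values, D = 62780 − 3080(10.1) − 978(11.3) = 20620.6.
∂D/∂P_r = -978.
E = (-978) × (11.3/20620.6) = -0.5359…

-0.54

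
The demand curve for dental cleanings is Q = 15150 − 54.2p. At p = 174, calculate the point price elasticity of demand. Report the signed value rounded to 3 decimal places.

dQ/dp = −54.2. At p = 174, Q = 15150 − 54.2(174) = 5719.2.
Ed = (dQ/dp)·(p/Q) = −54.2 × (174/5719.2) = -1.64897…

-1.649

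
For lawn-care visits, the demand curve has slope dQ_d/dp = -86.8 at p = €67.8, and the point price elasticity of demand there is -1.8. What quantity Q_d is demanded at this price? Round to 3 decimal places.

Ed = (dQ_d/dp)·(p/Q_d) ⇒ Q_d = (dQ_d/dp)·p/Ed = (-86.8)·67.8/(-1.8) = 3269.46666…

3269.467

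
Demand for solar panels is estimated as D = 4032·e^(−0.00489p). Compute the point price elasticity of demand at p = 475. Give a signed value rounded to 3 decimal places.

dD/dp = −0.00489·D = -1.93229. At p = 475, D = 395.151.
Ed = (dD/dp)·(p/D) = (-1.93229) × (475/395.151) = -2.32275

-2.323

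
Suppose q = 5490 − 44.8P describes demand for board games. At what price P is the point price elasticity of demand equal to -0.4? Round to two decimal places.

Ed = −44.8P/(5490 − 44.8P). Set this equal to -0.4:
44.8P = 0.4·(5490 − 44.8P) ⇒ 44.8P(1 + 0.4) = 0.4·5490
P = 0.4·5490 / (44.8·1.4) = 35.0127…

35.01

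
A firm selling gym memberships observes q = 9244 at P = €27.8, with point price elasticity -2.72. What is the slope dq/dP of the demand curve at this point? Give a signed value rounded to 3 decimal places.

Ed = (dq/dP)·(P/q) ⇒ dq/dP = Ed·q/P = (-2.72)·9244/27.8 = -904.44892…

-904.449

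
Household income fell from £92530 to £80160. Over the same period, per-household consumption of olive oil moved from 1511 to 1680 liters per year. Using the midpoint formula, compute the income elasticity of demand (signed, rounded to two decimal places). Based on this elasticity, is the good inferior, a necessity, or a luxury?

-0.74; inferior

%ΔQ = (1680 − 1511)/[( 1511 + 1680)/2] = 169/1595.5 = 0.105922…
%ΔIncome = (80160 − 92530)/[( 92530 + 80160)/2] = -12370/86345 = -0.143262…
E_income = (169/1595.5) / (-12370/86345) = -0.7393…
E_income < 0 ⇒ inferior good.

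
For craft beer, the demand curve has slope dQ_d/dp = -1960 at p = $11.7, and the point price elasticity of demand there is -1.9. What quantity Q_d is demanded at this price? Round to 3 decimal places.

12069.474

Ed = (dQ_d/dp)·(p/Q_d) ⇒ Q_d = (dQ_d/dp)·p/Ed = (-1960)·11.7/(-1.9) = 12069.47368…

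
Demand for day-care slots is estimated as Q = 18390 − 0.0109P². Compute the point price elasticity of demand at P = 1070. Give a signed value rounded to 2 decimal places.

dQ/dP = −2·0.0109·P = -23.326. At P = 1070, Q = 5910.59.
Ed = (dQ/dP)·(P/Q) = (-23.326) × (1070/5910.59) = -4.2227…

-4.22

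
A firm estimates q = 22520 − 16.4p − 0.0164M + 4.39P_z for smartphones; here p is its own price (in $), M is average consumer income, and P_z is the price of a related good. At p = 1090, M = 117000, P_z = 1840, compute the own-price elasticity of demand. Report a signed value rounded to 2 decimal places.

At the given values, q = 22520 − 16.4(1090) − 0.0164(117000) + 4.39(1840) = 10802.8.
∂q/∂p = −16.4.
E = (-16.4) × (1090/10802.8) = -1.6547…

-1.65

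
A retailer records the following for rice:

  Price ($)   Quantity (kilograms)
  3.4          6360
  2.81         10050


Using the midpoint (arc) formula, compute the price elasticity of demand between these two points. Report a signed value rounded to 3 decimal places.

%ΔQ = (10050 − 6360) / [(6360 + 10050)/2] = 3690/8205 = 0.449725…
%ΔP = (2.81 − 3.4) / [(3.4 + 2.81)/2] = -0.59/3.105 = -0.190016…
Arc Ed = %ΔQ / %ΔP = (3690/8205) / (-0.59/3.105) = -2.36677…

-2.367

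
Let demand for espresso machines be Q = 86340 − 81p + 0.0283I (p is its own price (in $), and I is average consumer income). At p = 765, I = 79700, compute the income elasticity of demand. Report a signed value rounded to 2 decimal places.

0.08

At the given values, Q = 86340 − 81(765) + 0.0283(79700) = 26630.51.
∂Q/∂I = 0.0283.
E = (0.0283) × (79700/26630.51) = 0.0846…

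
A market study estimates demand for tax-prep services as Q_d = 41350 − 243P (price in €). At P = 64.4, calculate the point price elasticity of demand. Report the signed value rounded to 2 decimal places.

-0.61

dQ_d/dP = −243. At P = 64.4, Q_d = 41350 − 243(64.4) = 25700.8.
Ed = (dQ_d/dP)·(P/Q_d) = −243 × (64.4/25700.8) = -0.6088…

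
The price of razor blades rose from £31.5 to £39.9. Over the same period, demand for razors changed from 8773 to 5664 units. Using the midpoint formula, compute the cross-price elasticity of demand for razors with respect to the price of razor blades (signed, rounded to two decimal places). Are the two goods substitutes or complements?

-1.83; complements

%ΔQ_{razors} = (5664 − 8773)/avg = -3109/7218.5 = -0.430698…
%ΔP_{razor blades} = (39.9 − 31.5)/avg = 8.4/35.7 = 0.235294…
E_cross = (-3109/7218.5) / (8.4/35.7) = -1.8304…
E_cross < 0 ⇒ the goods are complements.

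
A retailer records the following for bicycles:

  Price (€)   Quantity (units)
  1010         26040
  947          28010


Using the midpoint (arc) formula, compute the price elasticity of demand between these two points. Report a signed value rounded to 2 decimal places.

%ΔQ = (28010 − 26040) / [(26040 + 28010)/2] = 1970/27025 = 0.072895…
%ΔP = (947 − 1010) / [(1010 + 947)/2] = -63/978.5 = -0.064384…
Arc Ed = %ΔQ / %ΔP = (1970/27025) / (-63/978.5) = -1.1321…

-1.13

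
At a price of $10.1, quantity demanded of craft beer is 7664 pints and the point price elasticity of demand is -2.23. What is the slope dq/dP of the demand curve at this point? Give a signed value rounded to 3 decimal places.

-1692.150

Ed = (dq/dP)·(P/q) ⇒ dq/dP = Ed·q/P = (-2.23)·7664/10.1 = -1692.15049…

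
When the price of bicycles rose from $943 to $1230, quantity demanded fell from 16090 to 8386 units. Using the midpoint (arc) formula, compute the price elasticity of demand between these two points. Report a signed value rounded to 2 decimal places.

%ΔQ = (8386 − 16090) / [(16090 + 8386)/2] = -7704/12238 = -0.629514…
%ΔP = (1230 − 943) / [(943 + 1230)/2] = 287/1086.5 = 0.264150…
Arc Ed = %ΔQ / %ΔP = (-7704/12238) / (287/1086.5) = -2.3831…

-2.38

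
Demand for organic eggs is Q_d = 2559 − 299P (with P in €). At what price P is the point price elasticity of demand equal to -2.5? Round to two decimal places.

Ed = −299P/(2559 − 299P). Set this equal to -2.5:
299P = 2.5·(2559 − 299P) ⇒ 299P(1 + 2.5) = 2.5·2559
P = 2.5·2559 / (299·3.5) = 6.1132…

6.11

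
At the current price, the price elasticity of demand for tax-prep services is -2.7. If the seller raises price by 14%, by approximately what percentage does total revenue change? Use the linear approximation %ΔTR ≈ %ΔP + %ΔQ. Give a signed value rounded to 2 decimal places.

-23.80%

%ΔQ ≈ Ed × %ΔP = (-2.7) × (+14%) = -37.8000%
%ΔTR ≈ %ΔP + %ΔQ = (+14%) + (-37.8000%) = -23.8000%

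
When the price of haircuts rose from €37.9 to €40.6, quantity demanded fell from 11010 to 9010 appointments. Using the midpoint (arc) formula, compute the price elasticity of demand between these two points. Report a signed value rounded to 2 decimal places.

%ΔQ = (9010 − 11010) / [(11010 + 9010)/2] = -2000/10010 = -0.199800…
%ΔP = (40.6 − 37.9) / [(37.9 + 40.6)/2] = 2.7/39.25 = 0.068789…
Arc Ed = %ΔQ / %ΔP = (-2000/10010) / (2.7/39.25) = -2.9045…

-2.90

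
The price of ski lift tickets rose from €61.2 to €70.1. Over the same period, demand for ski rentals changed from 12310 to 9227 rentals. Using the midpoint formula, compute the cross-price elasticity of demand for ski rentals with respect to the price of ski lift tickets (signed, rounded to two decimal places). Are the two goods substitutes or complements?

%ΔQ_{ski rentals} = (9227 − 12310)/avg = -3083/10768.5 = -0.286297…
%ΔP_{ski lift tickets} = (70.1 − 61.2)/avg = 8.9/65.65 = 0.135567…
E_cross = (-3083/10768.5) / (8.9/65.65) = -2.1118…
E_cross < 0 ⇒ the goods are complements.

-2.11; complements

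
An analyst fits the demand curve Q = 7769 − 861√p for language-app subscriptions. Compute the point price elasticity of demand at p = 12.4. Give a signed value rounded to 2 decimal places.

dQ/dp = −861/(2√p) = -122.254. At p = 12.4, Q = 4737.11.
Ed = (dQ/dp)·(p/Q) = (-122.254) × (12.4/4737.11) = -0.3200…

-0.32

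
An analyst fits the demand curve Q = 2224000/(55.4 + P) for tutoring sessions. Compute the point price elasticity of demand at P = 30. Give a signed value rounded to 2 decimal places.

-0.35

dQ/dP = −2224000/(55.4 + P)² = -304.943. At P = 30, Q = 26042.2.
Ed = (dQ/dP)·(P/Q) = (-304.943) × (30/26042.2) = -0.3512…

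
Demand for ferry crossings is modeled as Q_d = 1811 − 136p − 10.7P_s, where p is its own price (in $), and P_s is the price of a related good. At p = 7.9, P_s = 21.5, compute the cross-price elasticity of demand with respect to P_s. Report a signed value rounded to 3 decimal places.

-0.454

At the given values, Q_d = 1811 − 136(7.9) − 10.7(21.5) = 506.55.
∂Q_d/∂P_s = -10.7.
E = (-10.7) × (21.5/506.55) = -0.45415…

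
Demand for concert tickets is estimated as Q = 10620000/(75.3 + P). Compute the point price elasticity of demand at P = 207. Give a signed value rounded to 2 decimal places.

dQ/dP = −10620000/(75.3 + P)² = -133.261. At P = 207, Q = 37619.6.
Ed = (dQ/dP)·(P/Q) = (-133.261) × (207/37619.6) = -0.7332…

-0.73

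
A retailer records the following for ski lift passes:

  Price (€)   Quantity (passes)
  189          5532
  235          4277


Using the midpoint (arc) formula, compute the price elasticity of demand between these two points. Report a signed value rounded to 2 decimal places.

%ΔQ = (4277 − 5532) / [(5532 + 4277)/2] = -1255/4904.5 = -0.255887…
%ΔP = (235 − 189) / [(189 + 235)/2] = 46/212 = 0.216981…
Arc Ed = %ΔQ / %ΔP = (-1255/4904.5) / (46/212) = -1.1793…

-1.18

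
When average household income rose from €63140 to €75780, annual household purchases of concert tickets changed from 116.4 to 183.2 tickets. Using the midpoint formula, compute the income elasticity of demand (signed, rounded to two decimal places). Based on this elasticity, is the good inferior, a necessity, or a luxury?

2.45; luxury

%ΔQ = (183.2 − 116.4)/[( 116.4 + 183.2)/2] = 66.8/149.8 = 0.445927…
%ΔIncome = (75780 − 63140)/[( 63140 + 75780)/2] = 12640/69460 = 0.181975…
E_income = (66.8/149.8) / (12640/69460) = 2.4504…
E_income > 1 ⇒ normal good, luxury.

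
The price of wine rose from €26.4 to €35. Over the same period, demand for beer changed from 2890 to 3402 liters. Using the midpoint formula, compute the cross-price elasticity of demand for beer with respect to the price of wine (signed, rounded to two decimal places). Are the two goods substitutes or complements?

%ΔQ_{beer} = (3402 − 2890)/avg = 512/3146 = 0.162746…
%ΔP_{wine} = (35 − 26.4)/avg = 8.6/30.7 = 0.280130…
E_cross = (512/3146) / (8.6/30.7) = 0.5809…
E_cross > 0 ⇒ the goods are substitutes.

0.58; substitutes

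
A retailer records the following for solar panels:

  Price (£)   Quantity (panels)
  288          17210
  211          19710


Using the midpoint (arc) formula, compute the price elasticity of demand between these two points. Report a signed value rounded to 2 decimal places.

-0.44

%ΔQ = (19710 − 17210) / [(17210 + 19710)/2] = 2500/18460 = 0.135427…
%ΔP = (211 − 288) / [(288 + 211)/2] = -77/249.5 = -0.308617…
Arc Ed = %ΔQ / %ΔP = (2500/18460) / (-77/249.5) = -0.4388…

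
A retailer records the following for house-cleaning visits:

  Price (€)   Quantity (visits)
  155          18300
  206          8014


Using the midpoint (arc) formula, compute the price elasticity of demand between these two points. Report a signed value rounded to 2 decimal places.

-2.77

%ΔQ = (8014 − 18300) / [(18300 + 8014)/2] = -10286/13157 = -0.781789…
%ΔP = (206 − 155) / [(155 + 206)/2] = 51/180.5 = 0.282548…
Arc Ed = %ΔQ / %ΔP = (-10286/13157) / (51/180.5) = -2.7669…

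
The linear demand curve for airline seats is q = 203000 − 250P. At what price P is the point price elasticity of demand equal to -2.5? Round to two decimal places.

580.00

Ed = −250P/(203000 − 250P). Set this equal to -2.5:
250P = 2.5·(203000 − 250P) ⇒ 250P(1 + 2.5) = 2.5·203000
P = 2.5·203000 / (250·3.5) = 580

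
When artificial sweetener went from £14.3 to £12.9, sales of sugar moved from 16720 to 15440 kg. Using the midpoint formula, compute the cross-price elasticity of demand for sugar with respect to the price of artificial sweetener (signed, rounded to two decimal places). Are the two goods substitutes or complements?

%ΔQ_{sugar} = (15440 − 16720)/avg = -1280/16080 = -0.079601…
%ΔP_{artificial sweetener} = (12.9 − 14.3)/avg = -1.4/13.6 = -0.102941…
E_cross = (-1280/16080) / (-1.4/13.6) = 0.7732…
E_cross > 0 ⇒ the goods are substitutes.

0.77; substitutes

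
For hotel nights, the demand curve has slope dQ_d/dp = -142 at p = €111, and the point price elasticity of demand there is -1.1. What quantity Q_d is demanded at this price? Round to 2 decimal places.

Ed = (dQ_d/dp)·(p/Q_d) ⇒ Q_d = (dQ_d/dp)·p/Ed = (-142)·111/(-1.1) = 14329.0909…

14329.09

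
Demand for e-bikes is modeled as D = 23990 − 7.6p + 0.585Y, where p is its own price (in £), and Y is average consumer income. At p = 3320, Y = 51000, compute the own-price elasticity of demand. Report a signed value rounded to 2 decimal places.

At the given values, D = 23990 − 7.6(3320) + 0.585(51000) = 28593.
∂D/∂p = −7.6.
E = (-7.6) × (3320/28593) = -0.8824…

-0.88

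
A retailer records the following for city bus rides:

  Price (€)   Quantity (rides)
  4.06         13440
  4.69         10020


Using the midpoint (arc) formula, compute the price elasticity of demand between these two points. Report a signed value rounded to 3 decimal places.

%ΔQ = (10020 − 13440) / [(13440 + 10020)/2] = -3420/11730 = -0.291560…
%ΔP = (4.69 − 4.06) / [(4.06 + 4.69)/2] = 0.63/4.375 = 0.144
Arc Ed = %ΔQ / %ΔP = (-3420/11730) / (0.63/4.375) = -2.02472…

-2.025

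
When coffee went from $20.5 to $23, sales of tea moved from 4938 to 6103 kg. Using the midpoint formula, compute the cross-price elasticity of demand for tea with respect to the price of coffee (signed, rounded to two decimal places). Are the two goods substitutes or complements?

%ΔQ_{tea} = (6103 − 4938)/avg = 1165/5520.5 = 0.211031…
%ΔP_{coffee} = (23 − 20.5)/avg = 2.5/21.75 = 0.114942…
E_cross = (1165/5520.5) / (2.5/21.75) = 1.8359…
E_cross > 0 ⇒ the goods are substitutes.

1.84; substitutes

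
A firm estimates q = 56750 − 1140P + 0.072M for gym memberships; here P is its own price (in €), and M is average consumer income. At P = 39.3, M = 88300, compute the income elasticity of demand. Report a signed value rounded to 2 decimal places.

0.35

At the given values, q = 56750 − 1140(39.3) + 0.072(88300) = 18305.6.
∂q/∂M = 0.072.
E = (0.072) × (88300/18305.6) = 0.3473…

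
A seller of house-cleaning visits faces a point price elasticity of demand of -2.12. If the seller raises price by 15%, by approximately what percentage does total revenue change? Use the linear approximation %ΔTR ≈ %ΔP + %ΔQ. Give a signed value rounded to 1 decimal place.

%ΔQ ≈ Ed × %ΔP = (-2.12) × (+15%) = -31.8000%
%ΔTR ≈ %ΔP + %ΔQ = (+15%) + (-31.8000%) = -16.8000%

-16.8%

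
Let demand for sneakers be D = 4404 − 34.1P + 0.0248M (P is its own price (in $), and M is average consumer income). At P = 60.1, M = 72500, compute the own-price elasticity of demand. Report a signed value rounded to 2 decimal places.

At the given values, D = 4404 − 34.1(60.1) + 0.0248(72500) = 4152.59.
∂D/∂P = −34.1.
E = (-34.1) × (60.1/4152.59) = -0.4935…

-0.49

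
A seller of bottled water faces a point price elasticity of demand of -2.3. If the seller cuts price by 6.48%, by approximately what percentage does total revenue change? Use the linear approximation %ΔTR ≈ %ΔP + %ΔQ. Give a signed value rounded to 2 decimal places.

+8.42%

%ΔQ ≈ Ed × %ΔP = (-2.3) × (-6.48%) = +14.9040%
%ΔTR ≈ %ΔP + %ΔQ = (-6.48%) + (+14.9040%) = +8.4240%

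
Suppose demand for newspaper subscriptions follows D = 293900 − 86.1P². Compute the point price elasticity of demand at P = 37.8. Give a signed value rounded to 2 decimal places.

dD/dP = −2·86.1·P = -6509.16. At P = 37.8, D = 170876.876.
Ed = (dD/dP)·(P/D) = (-6509.16) × (37.8/170876.876) = -1.4399…

-1.44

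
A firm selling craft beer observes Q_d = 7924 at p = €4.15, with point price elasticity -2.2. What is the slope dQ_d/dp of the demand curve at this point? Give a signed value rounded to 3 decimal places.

Ed = (dQ_d/dp)·(p/Q_d) ⇒ dQ_d/dp = Ed·Q_d/p = (-2.2)·7924/4.15 = -4200.67469…

-4200.675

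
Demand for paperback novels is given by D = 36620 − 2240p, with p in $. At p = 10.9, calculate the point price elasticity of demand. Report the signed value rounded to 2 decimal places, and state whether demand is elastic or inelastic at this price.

dD/dp = −2240. At p = 10.9, D = 36620 − 2240(10.9) = 12204.
Ed = (dD/dp)·(p/D) = −2240 × (10.9/12204) = -2.0006…
|Ed| = 2.00 > 1, so demand is elastic.

-2.00; elastic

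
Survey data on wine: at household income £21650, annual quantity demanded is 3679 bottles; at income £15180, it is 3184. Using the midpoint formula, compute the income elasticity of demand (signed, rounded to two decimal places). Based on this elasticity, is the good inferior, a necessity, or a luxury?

%ΔQ = (3184 − 3679)/[( 3679 + 3184)/2] = -495/3431.5 = -0.144251…
%ΔIncome = (15180 − 21650)/[( 21650 + 15180)/2] = -6470/18415 = -0.351344…
E_income = (-495/3431.5) / (-6470/18415) = 0.4105…
0 < E_income < 1 ⇒ normal good, necessity.

0.41; necessity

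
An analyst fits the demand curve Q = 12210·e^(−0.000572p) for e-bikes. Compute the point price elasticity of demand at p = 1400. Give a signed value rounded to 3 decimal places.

dQ/dp = −0.000572·Q = -3.13566. At p = 1400, Q = 5481.92.
Ed = (dQ/dp)·(p/Q) = (-3.13566) × (1400/5481.92) = -0.8008

-0.801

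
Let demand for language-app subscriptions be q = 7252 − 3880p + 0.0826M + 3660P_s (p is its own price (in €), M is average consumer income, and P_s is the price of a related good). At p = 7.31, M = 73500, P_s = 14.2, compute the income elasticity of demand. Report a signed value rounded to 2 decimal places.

0.16

At the given values, q = 7252 − 3880(7.31) + 0.0826(73500) + 3660(14.2) = 36932.3.
∂q/∂M = 0.0826.
E = (0.0826) × (73500/36932.3) = 0.1643…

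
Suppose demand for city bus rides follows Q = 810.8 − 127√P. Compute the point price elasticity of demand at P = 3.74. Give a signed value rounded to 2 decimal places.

-0.22

dQ/dP = −127/(2√P) = -32.8351. At P = 3.74, Q = 565.194.
Ed = (dQ/dP)·(P/Q) = (-32.8351) × (3.74/565.194) = -0.2172…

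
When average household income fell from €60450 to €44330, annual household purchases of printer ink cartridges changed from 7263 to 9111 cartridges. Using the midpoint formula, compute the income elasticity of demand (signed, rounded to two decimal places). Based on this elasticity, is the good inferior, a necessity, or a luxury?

-0.73; inferior

%ΔQ = (9111 − 7263)/[( 7263 + 9111)/2] = 1848/8187 = 0.225723…
%ΔIncome = (44330 − 60450)/[( 60450 + 44330)/2] = -16120/52390 = -0.307692…
E_income = (1848/8187) / (-16120/52390) = -0.7336…
E_income < 0 ⇒ inferior good.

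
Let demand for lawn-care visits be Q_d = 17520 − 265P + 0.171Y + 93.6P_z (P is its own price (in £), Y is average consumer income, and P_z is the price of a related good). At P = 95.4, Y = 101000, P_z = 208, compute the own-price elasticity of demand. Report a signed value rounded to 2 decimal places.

At the given values, Q_d = 17520 − 265(95.4) + 0.171(101000) + 93.6(208) = 28978.8.
∂Q_d/∂P = −265.
E = (-265) × (95.4/28978.8) = -0.8723…

-0.87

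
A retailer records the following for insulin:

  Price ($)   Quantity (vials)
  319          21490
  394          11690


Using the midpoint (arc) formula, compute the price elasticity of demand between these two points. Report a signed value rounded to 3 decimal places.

%ΔQ = (11690 − 21490) / [(21490 + 11690)/2] = -9800/16590 = -0.590717…
%ΔP = (394 − 319) / [(319 + 394)/2] = 75/356.5 = 0.210378…
Arc Ed = %ΔQ / %ΔP = (-9800/16590) / (75/356.5) = -2.80787…

-2.808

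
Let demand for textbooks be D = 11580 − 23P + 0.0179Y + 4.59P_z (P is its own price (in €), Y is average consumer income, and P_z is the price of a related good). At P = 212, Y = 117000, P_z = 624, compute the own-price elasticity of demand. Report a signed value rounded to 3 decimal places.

At the given values, D = 11580 − 23(212) + 0.0179(117000) + 4.59(624) = 11662.46.
∂D/∂P = −23.
E = (-23) × (212/11662.46) = -0.41809…

-0.418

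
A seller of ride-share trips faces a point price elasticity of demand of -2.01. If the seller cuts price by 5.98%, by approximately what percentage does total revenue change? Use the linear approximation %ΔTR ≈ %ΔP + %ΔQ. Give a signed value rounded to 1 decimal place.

%ΔQ ≈ Ed × %ΔP = (-2.01) × (-5.98%) = +12.0198%
%ΔTR ≈ %ΔP + %ΔQ = (-5.98%) + (+12.0198%) = +6.0398%

+6.0%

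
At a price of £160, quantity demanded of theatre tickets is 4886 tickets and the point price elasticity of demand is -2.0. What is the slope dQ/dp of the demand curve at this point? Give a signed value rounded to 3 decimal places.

Ed = (dQ/dp)·(p/Q) ⇒ dQ/dp = Ed·Q/p = (-2.0)·4886/160 = -61.075

-61.075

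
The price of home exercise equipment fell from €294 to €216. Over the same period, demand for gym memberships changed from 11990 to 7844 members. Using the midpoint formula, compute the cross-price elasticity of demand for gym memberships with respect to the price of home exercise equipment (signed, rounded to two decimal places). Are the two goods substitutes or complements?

1.37; substitutes

%ΔQ_{gym memberships} = (7844 − 11990)/avg = -4146/9917 = -0.418069…
%ΔP_{home exercise equipment} = (216 − 294)/avg = -78/255 = -0.305882…
E_cross = (-4146/9917) / (-78/255) = 1.3667…
E_cross > 0 ⇒ the goods are substitutes.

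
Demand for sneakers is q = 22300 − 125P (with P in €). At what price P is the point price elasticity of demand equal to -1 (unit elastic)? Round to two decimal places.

89.20

Ed = −125P/(22300 − 125P). Set this equal to -1:
125P = 1·(22300 − 125P) ⇒ 125P(1 + 1) = 1·22300
P = 1·22300 / (125·2) = 89.2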